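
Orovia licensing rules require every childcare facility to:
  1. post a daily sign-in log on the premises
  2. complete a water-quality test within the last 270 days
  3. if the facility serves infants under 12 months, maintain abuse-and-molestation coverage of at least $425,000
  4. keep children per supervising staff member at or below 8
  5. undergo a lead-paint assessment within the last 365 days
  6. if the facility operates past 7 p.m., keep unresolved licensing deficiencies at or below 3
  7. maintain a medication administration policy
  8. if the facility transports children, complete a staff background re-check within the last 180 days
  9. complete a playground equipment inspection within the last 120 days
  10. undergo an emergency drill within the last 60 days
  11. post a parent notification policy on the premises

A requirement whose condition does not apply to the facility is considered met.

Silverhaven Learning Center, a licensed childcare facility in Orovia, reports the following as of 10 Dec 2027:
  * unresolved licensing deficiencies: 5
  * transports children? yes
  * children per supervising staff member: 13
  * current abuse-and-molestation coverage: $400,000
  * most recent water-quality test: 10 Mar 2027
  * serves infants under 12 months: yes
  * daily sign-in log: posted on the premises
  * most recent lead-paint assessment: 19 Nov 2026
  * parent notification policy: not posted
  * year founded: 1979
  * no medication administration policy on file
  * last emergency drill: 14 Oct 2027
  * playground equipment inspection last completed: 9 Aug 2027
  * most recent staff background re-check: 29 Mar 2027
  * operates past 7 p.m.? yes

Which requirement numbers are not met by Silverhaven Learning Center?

2, 3, 4, 5, 6, 7, 8, 9, 11

1. daily sign-in log present → met
2. water-quality test 275 days ago vs limit 270 → not met
3. condition 'serves infants under 12 months' holds; abuse-and-molestation coverage $400,000 < $425,000 → not met
4. children per supervising staff member 13 > 8 → not met
5. lead-paint assessment 386 days ago vs limit 365 → not met
6. condition 'operates past 7 p.m.' holds; unresolved licensing deficiencies 5 > 3 → not met
7. medication administration policy absent → not met
8. condition 'transports children' holds; staff background re-check 256 days ago vs limit 180 → not met
9. playground equipment inspection 123 days ago vs limit 120 → not met
10. emergency drill 57 days ago vs limit 60 → met
11. parent notification policy absent → not met
Not met: 2, 3, 4, 5, 6, 7, 8, 9, 11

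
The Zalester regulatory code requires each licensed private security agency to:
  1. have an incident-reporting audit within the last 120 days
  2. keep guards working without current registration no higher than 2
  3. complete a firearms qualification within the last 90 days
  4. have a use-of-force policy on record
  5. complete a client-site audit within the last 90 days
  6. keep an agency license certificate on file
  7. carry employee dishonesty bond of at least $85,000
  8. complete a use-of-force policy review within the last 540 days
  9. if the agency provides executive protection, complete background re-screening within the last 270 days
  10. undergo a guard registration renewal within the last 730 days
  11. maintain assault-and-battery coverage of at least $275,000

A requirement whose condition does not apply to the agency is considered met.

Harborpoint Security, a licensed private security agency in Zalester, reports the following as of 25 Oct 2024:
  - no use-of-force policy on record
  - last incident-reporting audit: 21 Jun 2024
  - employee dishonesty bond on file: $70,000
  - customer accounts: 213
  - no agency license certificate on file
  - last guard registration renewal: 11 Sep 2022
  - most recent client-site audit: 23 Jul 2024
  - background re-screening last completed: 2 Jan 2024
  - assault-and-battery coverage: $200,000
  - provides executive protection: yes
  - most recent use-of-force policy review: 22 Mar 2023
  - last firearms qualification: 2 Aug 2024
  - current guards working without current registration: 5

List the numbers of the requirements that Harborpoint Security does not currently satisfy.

1. incident-reporting audit 126 days ago vs limit 120 → not met
2. guards working without current registration 5 > 2 → not met
3. firearms qualification 84 days ago vs limit 90 → met
4. use-of-force policy absent → not met
5. client-site audit 94 days ago vs limit 90 → not met
6. agency license certificate absent → not met
7. employee dishonesty bond $70,000 < $85,000 → not met
8. use-of-force policy review 583 days ago vs limit 540 → not met
9. condition 'provides executive protection' holds; background re-screening 297 days ago vs limit 270 → not met
10. guard registration renewal 775 days ago vs limit 730 → not met
11. assault-and-battery coverage $200,000 < $275,000 → not met
Not met: 1, 2, 4, 5, 6, 7, 8, 9, 10, 11

1, 2, 4, 5, 6, 7, 8, 9, 10, 11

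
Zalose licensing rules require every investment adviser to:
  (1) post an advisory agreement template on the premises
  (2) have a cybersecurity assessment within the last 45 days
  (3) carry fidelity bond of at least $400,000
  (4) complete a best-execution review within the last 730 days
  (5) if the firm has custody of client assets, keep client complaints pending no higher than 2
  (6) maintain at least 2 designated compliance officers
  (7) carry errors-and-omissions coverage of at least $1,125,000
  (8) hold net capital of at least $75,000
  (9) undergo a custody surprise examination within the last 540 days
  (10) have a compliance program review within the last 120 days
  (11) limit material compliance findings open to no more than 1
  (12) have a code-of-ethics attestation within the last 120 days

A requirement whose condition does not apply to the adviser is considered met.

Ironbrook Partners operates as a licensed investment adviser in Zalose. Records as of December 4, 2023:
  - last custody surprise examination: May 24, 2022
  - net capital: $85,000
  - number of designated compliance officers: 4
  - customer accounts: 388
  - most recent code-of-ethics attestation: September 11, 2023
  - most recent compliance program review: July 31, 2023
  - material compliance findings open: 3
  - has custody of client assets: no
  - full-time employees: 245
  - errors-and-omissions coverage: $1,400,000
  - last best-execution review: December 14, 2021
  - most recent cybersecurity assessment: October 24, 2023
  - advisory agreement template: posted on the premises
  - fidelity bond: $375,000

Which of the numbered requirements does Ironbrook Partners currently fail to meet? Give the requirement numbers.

3, 9, 10, 11

1. advisory agreement template present → met
2. cybersecurity assessment 41 days ago vs limit 45 → met
3. fidelity bond $375,000 < $400,000 → not met
4. best-execution review 720 days ago vs limit 730 → met
5. condition 'has custody of client assets' does not hold → requirement n/a → met
6. designated compliance officers 4 ≥ 2 → met
7. errors-and-omissions coverage $1,400,000 ≥ $1,125,000 → met
8. net capital $85,000 ≥ $75,000 → met
9. custody surprise examination 559 days ago vs limit 540 → not met
10. compliance program review 126 days ago vs limit 120 → not met
11. material compliance findings open 3 > 1 → not met
12. code-of-ethics attestation 84 days ago vs limit 120 → met
Not met: 3, 9, 10, 11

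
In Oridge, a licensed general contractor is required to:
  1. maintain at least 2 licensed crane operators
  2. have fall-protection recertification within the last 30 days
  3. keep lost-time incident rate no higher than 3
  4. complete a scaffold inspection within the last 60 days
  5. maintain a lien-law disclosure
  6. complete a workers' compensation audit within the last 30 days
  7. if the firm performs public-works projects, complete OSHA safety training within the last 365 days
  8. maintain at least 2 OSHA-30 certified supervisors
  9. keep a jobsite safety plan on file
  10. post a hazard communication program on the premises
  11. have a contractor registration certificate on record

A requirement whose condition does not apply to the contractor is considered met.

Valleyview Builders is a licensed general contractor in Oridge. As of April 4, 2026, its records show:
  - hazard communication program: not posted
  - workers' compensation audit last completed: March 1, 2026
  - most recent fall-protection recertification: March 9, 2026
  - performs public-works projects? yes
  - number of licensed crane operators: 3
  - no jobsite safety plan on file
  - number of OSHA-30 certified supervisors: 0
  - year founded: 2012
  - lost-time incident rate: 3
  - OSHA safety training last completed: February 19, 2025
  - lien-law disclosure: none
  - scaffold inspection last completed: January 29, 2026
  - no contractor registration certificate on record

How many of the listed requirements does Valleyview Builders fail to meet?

8

1. licensed crane operators 3 ≥ 2 → met
2. fall-protection recertification 26 days ago vs limit 30 → met
3. lost-time incident rate 3 ≤ 3 → met
4. scaffold inspection 65 days ago vs limit 60 → not met
5. lien-law disclosure absent → not met
6. workers' compensation audit 34 days ago vs limit 30 → not met
7. condition 'performs public-works projects' holds; OSHA safety training 409 days ago vs limit 365 → not met
8. OSHA-30 certified supervisors 0 < 2 → not met
9. jobsite safety plan absent → not met
10. hazard communication program absent → not met
11. contractor registration certificate absent → not met
Not met: 8 of 11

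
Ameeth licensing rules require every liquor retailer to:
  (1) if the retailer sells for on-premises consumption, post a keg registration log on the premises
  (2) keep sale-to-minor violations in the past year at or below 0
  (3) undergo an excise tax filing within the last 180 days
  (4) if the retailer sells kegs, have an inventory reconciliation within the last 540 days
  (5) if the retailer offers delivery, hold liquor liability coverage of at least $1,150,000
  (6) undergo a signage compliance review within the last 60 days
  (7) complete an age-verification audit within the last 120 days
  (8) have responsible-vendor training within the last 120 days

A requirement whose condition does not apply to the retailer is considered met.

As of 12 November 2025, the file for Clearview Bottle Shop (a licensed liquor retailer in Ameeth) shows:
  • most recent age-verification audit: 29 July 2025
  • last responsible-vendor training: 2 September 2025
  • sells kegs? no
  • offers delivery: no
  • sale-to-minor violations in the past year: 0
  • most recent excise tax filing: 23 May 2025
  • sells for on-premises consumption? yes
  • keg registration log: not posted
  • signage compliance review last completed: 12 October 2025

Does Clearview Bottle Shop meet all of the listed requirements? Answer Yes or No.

No

1. condition 'sells for on-premises consumption' holds; keg registration log absent → not met
2. sale-to-minor violations in the past year 0 ≤ 0 → met
3. excise tax filing 173 days ago vs limit 180 → met
4. condition 'sells kegs' does not hold → requirement n/a → met
5. condition 'offers delivery' does not hold → requirement n/a → met
6. signage compliance review 31 days ago vs limit 60 → met
7. age-verification audit 106 days ago vs limit 120 → met
8. responsible-vendor training 71 days ago vs limit 120 → met
Not met: 1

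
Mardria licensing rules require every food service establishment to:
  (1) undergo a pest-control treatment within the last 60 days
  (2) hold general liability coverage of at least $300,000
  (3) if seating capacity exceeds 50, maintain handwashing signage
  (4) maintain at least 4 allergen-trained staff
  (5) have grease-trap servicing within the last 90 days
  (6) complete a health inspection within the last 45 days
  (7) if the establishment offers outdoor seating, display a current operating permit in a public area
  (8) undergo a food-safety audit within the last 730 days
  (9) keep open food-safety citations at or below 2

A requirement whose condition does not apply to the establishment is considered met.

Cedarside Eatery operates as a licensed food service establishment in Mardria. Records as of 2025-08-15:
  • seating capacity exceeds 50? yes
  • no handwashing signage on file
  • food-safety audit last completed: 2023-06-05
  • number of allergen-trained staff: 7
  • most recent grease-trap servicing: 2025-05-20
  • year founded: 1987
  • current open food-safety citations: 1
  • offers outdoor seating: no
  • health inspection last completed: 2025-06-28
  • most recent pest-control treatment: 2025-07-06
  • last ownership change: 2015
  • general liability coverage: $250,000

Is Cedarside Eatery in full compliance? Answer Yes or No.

1. pest-control treatment 40 days ago vs limit 60 → met
2. general liability coverage $250,000 < $300,000 → not met
3. condition 'seating capacity exceeds 50' holds; handwashing signage absent → not met
4. allergen-trained staff 7 ≥ 4 → met
5. grease-trap servicing 87 days ago vs limit 90 → met
6. health inspection 48 days ago vs limit 45 → not met
7. condition 'offers outdoor seating' does not hold → requirement n/a → met
8. food-safety audit 802 days ago vs limit 730 → not met
9. open food-safety citations 1 ≤ 2 → met
Not met: 2, 3, 6, 8

No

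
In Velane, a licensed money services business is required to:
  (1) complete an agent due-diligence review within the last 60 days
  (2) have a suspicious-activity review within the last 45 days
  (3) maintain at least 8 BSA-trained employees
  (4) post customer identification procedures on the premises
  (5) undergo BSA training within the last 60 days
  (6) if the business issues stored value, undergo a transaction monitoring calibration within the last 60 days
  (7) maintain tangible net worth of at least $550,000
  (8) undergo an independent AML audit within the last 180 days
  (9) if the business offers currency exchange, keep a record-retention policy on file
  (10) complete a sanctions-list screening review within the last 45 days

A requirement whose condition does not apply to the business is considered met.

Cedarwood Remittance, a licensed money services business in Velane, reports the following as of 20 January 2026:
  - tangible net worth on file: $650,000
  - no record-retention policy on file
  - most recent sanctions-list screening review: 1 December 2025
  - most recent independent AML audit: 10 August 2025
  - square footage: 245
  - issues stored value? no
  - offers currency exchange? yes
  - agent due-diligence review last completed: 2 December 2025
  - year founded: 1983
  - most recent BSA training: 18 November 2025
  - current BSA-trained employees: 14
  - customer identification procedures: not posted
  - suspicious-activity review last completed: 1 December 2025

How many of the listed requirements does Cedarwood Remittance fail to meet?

5

1. agent due-diligence review 49 days ago vs limit 60 → met
2. suspicious-activity review 50 days ago vs limit 45 → not met
3. BSA-trained employees 14 ≥ 8 → met
4. customer identification procedures absent → not met
5. BSA training 63 days ago vs limit 60 → not met
6. condition 'issues stored value' does not hold → requirement n/a → met
7. tangible net worth $650,000 ≥ $550,000 → met
8. independent AML audit 163 days ago vs limit 180 → met
9. condition 'offers currency exchange' holds; record-retention policy absent → not met
10. sanctions-list screening review 50 days ago vs limit 45 → not met
Not met: 5 of 10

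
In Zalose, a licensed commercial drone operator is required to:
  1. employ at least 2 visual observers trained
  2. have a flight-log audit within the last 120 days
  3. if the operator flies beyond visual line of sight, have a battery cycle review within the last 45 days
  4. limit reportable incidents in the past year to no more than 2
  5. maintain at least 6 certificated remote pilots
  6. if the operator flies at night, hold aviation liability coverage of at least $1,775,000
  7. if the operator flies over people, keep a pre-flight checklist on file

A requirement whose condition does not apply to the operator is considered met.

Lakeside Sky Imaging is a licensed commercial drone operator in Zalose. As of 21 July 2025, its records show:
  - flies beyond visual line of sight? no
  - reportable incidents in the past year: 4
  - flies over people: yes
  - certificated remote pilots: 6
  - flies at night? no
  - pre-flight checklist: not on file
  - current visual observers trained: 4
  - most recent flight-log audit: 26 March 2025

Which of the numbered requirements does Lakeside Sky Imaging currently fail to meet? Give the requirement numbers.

1. visual observers trained 4 ≥ 2 → met
2. flight-log audit 117 days ago vs limit 120 → met
3. condition 'flies beyond visual line of sight' does not hold → requirement n/a → met
4. reportable incidents in the past year 4 > 2 → not met
5. certificated remote pilots 6 ≥ 6 → met
6. condition 'flies at night' does not hold → requirement n/a → met
7. condition 'flies over people' holds; pre-flight checklist absent → not met
Not met: 4, 7

4, 7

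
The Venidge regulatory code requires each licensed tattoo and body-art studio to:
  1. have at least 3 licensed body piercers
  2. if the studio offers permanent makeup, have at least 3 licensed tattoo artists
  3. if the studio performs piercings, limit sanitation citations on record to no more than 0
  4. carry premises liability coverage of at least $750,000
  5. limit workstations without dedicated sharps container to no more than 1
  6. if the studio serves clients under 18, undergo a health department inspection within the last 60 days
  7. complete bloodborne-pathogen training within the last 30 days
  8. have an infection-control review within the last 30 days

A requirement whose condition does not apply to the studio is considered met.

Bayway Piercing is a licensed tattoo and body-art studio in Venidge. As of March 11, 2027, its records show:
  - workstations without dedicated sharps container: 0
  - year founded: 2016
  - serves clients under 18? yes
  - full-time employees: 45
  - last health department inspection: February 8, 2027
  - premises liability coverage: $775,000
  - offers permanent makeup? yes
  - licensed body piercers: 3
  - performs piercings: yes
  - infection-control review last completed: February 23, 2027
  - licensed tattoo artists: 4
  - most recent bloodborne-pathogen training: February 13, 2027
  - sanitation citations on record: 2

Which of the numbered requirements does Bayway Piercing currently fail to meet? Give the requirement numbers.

1. licensed body piercers 3 ≥ 3 → met
2. condition 'offers permanent makeup' holds; licensed tattoo artists 4 ≥ 3 → met
3. condition 'performs piercings' holds; sanitation citations on record 2 > 0 → not met
4. premises liability coverage $775,000 ≥ $750,000 → met
5. workstations without dedicated sharps container 0 ≤ 1 → met
6. condition 'serves clients under 18' holds; health department inspection 31 days ago vs limit 60 → met
7. bloodborne-pathogen training 26 days ago vs limit 30 → met
8. infection-control review 16 days ago vs limit 30 → met
Not met: 3

3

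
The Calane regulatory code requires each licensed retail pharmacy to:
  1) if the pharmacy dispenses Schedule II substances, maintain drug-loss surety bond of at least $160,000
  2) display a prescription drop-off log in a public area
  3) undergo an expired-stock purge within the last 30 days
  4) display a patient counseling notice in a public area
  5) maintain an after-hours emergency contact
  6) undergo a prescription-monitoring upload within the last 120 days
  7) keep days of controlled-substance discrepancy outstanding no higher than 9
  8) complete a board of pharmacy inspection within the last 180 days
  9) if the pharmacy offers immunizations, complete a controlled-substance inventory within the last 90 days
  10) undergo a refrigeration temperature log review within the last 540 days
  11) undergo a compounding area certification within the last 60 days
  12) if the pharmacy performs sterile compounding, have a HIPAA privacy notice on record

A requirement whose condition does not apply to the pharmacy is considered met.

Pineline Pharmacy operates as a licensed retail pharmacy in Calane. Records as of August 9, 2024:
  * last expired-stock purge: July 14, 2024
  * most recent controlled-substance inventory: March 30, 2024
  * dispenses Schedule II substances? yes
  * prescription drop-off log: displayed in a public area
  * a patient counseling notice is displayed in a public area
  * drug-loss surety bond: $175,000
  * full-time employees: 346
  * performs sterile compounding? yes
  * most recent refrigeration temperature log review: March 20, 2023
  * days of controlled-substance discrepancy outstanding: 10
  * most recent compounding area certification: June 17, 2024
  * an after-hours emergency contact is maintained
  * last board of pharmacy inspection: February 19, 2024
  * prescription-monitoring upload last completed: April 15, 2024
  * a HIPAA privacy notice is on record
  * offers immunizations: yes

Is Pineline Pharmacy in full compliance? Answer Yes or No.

No

1. condition 'dispenses Schedule II substances' holds; drug-loss surety bond $175,000 ≥ $160,000 → met
2. prescription drop-off log present → met
3. expired-stock purge 26 days ago vs limit 30 → met
4. patient counseling notice present → met
5. after-hours emergency contact present → met
6. prescription-monitoring upload 116 days ago vs limit 120 → met
7. days of controlled-substance discrepancy outstanding 10 > 9 → not met
8. board of pharmacy inspection 172 days ago vs limit 180 → met
9. condition 'offers immunizations' holds; controlled-substance inventory 132 days ago vs limit 90 → not met
10. refrigeration temperature log review 508 days ago vs limit 540 → met
11. compounding area certification 53 days ago vs limit 60 → met
12. condition 'performs sterile compounding' holds; HIPAA privacy notice present → met
Not met: 7, 9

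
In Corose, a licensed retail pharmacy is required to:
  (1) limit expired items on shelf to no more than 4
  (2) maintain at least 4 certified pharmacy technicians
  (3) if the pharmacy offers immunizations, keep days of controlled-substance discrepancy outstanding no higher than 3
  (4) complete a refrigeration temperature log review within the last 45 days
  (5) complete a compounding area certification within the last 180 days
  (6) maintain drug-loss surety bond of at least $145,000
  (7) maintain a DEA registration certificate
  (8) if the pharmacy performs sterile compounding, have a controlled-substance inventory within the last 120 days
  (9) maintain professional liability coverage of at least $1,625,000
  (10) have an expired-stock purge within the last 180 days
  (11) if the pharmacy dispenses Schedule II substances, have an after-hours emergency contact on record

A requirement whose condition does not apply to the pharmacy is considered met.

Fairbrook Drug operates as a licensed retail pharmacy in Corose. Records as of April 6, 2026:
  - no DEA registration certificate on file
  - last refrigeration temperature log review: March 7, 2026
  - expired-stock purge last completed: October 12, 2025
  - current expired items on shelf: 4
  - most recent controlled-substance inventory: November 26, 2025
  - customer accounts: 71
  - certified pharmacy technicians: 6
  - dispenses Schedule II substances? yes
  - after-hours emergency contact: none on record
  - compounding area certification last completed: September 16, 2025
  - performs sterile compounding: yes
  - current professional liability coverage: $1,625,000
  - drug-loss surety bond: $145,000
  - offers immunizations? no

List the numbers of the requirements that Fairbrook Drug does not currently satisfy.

5, 7, 8, 11

1. expired items on shelf 4 ≤ 4 → met
2. certified pharmacy technicians 6 ≥ 4 → met
3. condition 'offers immunizations' does not hold → requirement n/a → met
4. refrigeration temperature log review 30 days ago vs limit 45 → met
5. compounding area certification 202 days ago vs limit 180 → not met
6. drug-loss surety bond $145,000 ≥ $145,000 → met
7. DEA registration certificate absent → not met
8. condition 'performs sterile compounding' holds; controlled-substance inventory 131 days ago vs limit 120 → not met
9. professional liability coverage $1,625,000 ≥ $1,625,000 → met
10. expired-stock purge 176 days ago vs limit 180 → met
11. condition 'dispenses Schedule II substances' holds; after-hours emergency contact absent → not met
Not met: 5, 7, 8, 11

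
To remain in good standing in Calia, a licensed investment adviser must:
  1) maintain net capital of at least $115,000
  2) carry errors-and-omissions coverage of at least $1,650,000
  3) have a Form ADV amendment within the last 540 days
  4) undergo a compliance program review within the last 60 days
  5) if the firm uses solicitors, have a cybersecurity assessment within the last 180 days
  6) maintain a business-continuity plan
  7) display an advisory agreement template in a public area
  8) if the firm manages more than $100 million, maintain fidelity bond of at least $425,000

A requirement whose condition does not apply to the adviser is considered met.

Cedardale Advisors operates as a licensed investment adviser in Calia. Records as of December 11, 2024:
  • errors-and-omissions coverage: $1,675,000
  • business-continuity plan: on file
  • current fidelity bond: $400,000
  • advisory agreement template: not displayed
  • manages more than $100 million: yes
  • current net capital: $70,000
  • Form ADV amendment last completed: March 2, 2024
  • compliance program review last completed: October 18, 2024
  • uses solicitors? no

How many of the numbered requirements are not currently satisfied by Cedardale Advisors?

3

1. net capital $70,000 < $115,000 → not met
2. errors-and-omissions coverage $1,675,000 ≥ $1,650,000 → met
3. Form ADV amendment 284 days ago vs limit 540 → met
4. compliance program review 54 days ago vs limit 60 → met
5. condition 'uses solicitors' does not hold → requirement n/a → met
6. business-continuity plan present → met
7. advisory agreement template absent → not met
8. condition 'manages more than $100 million' holds; fidelity bond $400,000 < $425,000 → not met
Not met: 3 of 8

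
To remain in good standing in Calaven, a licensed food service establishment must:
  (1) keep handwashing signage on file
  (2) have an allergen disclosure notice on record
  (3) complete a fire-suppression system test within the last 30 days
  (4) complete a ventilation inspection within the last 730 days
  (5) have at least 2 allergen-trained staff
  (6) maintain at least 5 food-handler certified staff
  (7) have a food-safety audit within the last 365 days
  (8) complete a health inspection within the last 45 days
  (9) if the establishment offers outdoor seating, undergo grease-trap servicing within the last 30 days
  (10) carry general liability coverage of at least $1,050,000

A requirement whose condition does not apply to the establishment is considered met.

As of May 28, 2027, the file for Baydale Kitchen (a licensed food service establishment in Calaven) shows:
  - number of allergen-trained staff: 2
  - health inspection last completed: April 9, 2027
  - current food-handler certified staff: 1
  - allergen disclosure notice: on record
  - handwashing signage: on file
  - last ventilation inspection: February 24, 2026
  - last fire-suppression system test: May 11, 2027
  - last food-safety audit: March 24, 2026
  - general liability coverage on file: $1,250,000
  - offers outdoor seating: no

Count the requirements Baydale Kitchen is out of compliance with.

3

1. handwashing signage present → met
2. allergen disclosure notice present → met
3. fire-suppression system test 17 days ago vs limit 30 → met
4. ventilation inspection 458 days ago vs limit 730 → met
5. allergen-trained staff 2 ≥ 2 → met
6. food-handler certified staff 1 < 5 → not met
7. food-safety audit 430 days ago vs limit 365 → not met
8. health inspection 49 days ago vs limit 45 → not met
9. condition 'offers outdoor seating' does not hold → requirement n/a → met
10. general liability coverage $1,250,000 ≥ $1,050,000 → met
Not met: 3 of 10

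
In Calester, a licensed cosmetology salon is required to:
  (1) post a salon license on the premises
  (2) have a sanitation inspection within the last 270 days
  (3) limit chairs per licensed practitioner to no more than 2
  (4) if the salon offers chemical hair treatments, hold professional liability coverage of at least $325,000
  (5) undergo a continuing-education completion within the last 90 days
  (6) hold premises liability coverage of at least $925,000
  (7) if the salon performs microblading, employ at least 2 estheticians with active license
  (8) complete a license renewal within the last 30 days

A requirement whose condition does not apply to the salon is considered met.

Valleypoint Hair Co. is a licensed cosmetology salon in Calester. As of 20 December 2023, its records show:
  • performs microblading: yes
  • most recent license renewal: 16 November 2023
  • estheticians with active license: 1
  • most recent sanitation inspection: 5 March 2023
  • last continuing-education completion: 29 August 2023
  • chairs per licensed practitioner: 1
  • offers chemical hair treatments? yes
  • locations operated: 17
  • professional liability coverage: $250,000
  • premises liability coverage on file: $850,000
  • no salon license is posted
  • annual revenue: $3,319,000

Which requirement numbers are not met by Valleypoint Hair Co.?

1, 2, 4, 5, 6, 7, 8

1. salon license absent → not met
2. sanitation inspection 290 days ago vs limit 270 → not met
3. chairs per licensed practitioner 1 ≤ 2 → met
4. condition 'offers chemical hair treatments' holds; professional liability coverage $250,000 < $325,000 → not met
5. continuing-education completion 113 days ago vs limit 90 → not met
6. premises liability coverage $850,000 < $925,000 → not met
7. condition 'performs microblading' holds; estheticians with active license 1 < 2 → not met
8. license renewal 34 days ago vs limit 30 → not met
Not met: 1, 2, 4, 5, 6, 7, 8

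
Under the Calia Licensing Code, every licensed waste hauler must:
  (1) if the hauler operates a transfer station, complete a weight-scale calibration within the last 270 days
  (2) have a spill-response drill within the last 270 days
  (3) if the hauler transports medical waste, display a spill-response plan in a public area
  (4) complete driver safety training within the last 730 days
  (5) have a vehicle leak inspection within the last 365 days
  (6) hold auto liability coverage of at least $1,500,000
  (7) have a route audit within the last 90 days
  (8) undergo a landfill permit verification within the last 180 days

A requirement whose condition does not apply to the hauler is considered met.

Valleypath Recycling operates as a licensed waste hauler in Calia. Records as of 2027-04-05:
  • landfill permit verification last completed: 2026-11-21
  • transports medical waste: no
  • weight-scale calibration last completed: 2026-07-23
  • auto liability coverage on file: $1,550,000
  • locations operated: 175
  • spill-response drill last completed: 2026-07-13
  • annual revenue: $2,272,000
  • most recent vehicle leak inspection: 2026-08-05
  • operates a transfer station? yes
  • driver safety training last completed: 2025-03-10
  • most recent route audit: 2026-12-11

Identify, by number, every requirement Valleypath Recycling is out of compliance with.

1. condition 'operates a transfer station' holds; weight-scale calibration 256 days ago vs limit 270 → met
2. spill-response drill 266 days ago vs limit 270 → met
3. condition 'transports medical waste' does not hold → requirement n/a → met
4. driver safety training 756 days ago vs limit 730 → not met
5. vehicle leak inspection 243 days ago vs limit 365 → met
6. auto liability coverage $1,550,000 ≥ $1,500,000 → met
7. route audit 115 days ago vs limit 90 → not met
8. landfill permit verification 135 days ago vs limit 180 → met
Not met: 4, 7

4, 7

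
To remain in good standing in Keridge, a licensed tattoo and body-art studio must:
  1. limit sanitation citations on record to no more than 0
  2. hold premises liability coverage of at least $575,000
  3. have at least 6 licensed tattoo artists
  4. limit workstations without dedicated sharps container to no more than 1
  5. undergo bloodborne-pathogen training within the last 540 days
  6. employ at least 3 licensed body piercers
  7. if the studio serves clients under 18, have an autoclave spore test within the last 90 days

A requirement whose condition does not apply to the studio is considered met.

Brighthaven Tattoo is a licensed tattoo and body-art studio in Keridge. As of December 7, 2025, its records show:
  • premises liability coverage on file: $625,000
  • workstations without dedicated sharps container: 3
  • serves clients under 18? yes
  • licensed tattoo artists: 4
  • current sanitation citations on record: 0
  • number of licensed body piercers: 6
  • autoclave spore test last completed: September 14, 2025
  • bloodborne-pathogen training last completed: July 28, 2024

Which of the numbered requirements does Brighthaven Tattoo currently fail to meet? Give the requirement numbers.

1. sanitation citations on record 0 ≤ 0 → met
2. premises liability coverage $625,000 ≥ $575,000 → met
3. licensed tattoo artists 4 < 6 → not met
4. workstations without dedicated sharps container 3 > 1 → not met
5. bloodborne-pathogen training 497 days ago vs limit 540 → met
6. licensed body piercers 6 ≥ 3 → met
7. condition 'serves clients under 18' holds; autoclave spore test 84 days ago vs limit 90 → met
Not met: 3, 4

3, 4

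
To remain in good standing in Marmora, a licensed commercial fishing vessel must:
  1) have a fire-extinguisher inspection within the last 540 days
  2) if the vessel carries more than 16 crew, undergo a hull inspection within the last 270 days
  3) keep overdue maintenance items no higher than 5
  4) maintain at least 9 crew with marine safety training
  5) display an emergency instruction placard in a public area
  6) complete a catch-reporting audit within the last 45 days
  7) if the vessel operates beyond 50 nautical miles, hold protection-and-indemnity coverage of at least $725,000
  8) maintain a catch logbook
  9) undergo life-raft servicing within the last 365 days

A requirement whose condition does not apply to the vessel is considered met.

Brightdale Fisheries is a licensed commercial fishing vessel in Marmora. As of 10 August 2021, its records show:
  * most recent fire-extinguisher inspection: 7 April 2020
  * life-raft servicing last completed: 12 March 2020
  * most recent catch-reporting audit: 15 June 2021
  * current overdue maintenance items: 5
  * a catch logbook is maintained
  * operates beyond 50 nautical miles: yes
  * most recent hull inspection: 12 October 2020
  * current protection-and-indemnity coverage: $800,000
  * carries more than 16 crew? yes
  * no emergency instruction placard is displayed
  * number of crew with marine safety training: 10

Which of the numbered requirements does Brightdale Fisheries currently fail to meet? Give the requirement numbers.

2, 5, 6, 9

1. fire-extinguisher inspection 490 days ago vs limit 540 → met
2. condition 'carries more than 16 crew' holds; hull inspection 302 days ago vs limit 270 → not met
3. overdue maintenance items 5 ≤ 5 → met
4. crew with marine safety training 10 ≥ 9 → met
5. emergency instruction placard absent → not met
6. catch-reporting audit 56 days ago vs limit 45 → not met
7. condition 'operates beyond 50 nautical miles' holds; protection-and-indemnity coverage $800,000 ≥ $725,000 → met
8. catch logbook present → met
9. life-raft servicing 516 days ago vs limit 365 → not met
Not met: 2, 5, 6, 9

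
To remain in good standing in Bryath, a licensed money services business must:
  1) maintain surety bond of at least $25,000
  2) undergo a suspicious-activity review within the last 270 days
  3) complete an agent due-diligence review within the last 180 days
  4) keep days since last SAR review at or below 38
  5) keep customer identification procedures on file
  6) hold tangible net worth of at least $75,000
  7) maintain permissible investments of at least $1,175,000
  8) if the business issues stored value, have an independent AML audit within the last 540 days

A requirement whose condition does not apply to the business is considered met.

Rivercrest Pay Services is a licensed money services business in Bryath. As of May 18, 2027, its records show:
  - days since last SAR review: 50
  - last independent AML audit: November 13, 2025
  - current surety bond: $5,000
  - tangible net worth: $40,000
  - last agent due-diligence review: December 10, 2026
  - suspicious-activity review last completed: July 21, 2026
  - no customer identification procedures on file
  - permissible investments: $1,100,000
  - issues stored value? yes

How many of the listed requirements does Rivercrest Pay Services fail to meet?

7

1. surety bond $5,000 < $25,000 → not met
2. suspicious-activity review 301 days ago vs limit 270 → not met
3. agent due-diligence review 159 days ago vs limit 180 → met
4. days since last SAR review 50 > 38 → not met
5. customer identification procedures absent → not met
6. tangible net worth $40,000 < $75,000 → not met
7. permissible investments $1,100,000 < $1,175,000 → not met
8. condition 'issues stored value' holds; independent AML audit 551 days ago vs limit 540 → not met
Not met: 7 of 8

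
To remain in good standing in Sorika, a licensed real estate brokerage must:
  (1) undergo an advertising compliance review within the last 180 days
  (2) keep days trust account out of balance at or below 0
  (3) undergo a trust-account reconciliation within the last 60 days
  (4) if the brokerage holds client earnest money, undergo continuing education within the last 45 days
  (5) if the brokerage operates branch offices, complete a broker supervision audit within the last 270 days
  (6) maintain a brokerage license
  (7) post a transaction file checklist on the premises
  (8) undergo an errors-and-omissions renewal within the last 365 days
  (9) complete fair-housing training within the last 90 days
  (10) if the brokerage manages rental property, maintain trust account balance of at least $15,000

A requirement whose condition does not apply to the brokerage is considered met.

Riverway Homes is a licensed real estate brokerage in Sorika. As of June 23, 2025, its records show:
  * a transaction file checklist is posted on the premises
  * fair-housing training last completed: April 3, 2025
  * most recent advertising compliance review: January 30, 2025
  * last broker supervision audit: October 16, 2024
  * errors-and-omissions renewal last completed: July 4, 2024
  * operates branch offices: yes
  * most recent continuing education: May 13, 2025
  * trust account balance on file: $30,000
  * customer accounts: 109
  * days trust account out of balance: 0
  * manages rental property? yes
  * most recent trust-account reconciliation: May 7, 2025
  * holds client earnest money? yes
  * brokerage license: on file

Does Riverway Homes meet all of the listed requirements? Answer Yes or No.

Yes

1. advertising compliance review 144 days ago vs limit 180 → met
2. days trust account out of balance 0 ≤ 0 → met
3. trust-account reconciliation 47 days ago vs limit 60 → met
4. condition 'holds client earnest money' holds; continuing education 41 days ago vs limit 45 → met
5. condition 'operates branch offices' holds; broker supervision audit 250 days ago vs limit 270 → met
6. brokerage license present → met
7. transaction file checklist present → met
8. errors-and-omissions renewal 354 days ago vs limit 365 → met
9. fair-housing training 81 days ago vs limit 90 → met
10. condition 'manages rental property' holds; trust account balance $30,000 ≥ $15,000 → met
All met.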